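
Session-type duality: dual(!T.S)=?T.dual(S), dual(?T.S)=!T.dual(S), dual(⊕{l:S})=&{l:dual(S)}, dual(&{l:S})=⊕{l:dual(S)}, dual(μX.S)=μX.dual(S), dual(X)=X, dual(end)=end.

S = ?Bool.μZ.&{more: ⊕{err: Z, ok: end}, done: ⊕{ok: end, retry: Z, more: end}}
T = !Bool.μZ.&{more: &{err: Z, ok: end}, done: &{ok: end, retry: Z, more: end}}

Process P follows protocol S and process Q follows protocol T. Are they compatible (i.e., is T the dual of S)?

NO

?Bool | !Bool  match
  μZ | μZ  match (binder kept)
    &{more,done} | &{more,done}  ✗ choice polarity not flipped — not dual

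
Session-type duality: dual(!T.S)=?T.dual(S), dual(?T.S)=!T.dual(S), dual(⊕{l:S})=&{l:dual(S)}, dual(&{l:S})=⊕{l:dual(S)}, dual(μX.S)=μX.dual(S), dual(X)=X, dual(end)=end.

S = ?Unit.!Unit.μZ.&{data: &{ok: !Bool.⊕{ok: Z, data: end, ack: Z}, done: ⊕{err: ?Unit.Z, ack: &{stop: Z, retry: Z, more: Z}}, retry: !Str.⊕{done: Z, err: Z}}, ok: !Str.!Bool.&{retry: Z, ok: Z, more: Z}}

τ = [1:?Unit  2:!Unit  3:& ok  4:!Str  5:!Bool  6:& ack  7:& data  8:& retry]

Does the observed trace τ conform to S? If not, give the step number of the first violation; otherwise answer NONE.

[1] ?Unit  match  now at !Unit.μZ.…
[2] !Unit  match  now at μZ.…
[3] & ok  match  now at !Str.!Bool.&{retry: μZ.…, ok: μZ.…, more: μZ.…}
[4] !Str  match  now at !Bool.&{retry: μZ.…, ok: μZ.…, more: μZ.…}
[5] !Bool  match  now at &{retry: μZ.…, ok: μZ.…, more: μZ.…}
[6] got & ack, protocol expects & retry or & ok or & more  ✗

6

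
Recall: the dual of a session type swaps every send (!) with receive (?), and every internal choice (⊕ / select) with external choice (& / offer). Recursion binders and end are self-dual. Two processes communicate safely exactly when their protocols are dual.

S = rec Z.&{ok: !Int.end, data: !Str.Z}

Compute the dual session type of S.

rec Z = rec Z  (rec unchanged)
  &{ok,data} = +{ok,data}  (external→internal)
    [ok]
      !Int = ?Int
        end ↦ end
    [data]
      !Str = ?Str
        Z ↦ Z

rec Z.+{ok: ?Int.end, data: ?Str.Z}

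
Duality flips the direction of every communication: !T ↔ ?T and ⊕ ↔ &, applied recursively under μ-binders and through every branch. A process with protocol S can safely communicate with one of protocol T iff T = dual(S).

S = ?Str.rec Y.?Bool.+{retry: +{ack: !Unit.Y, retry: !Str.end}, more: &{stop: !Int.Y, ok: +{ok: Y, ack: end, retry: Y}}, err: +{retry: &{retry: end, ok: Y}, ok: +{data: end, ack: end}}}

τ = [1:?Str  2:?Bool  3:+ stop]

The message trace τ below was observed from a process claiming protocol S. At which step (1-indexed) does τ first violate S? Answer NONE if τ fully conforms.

step 1: ?Str  ✓  cont: rec Y.…
step 2: ?Bool  ✓  cont: +{retry: +{ack: !Unit.rec Y.…, retry: !Str.end}, more: &{stop: !Int.rec Y.…, ok: +{ok: rec Y.…, ack: end, retry: rec Y.…}}, err: +{retry: &{retry: end, ok: rec Y.…}, ok: +{data: end, ack: end}}}
step 3: got + stop, protocol expects + retry or + more or + err  ✗

3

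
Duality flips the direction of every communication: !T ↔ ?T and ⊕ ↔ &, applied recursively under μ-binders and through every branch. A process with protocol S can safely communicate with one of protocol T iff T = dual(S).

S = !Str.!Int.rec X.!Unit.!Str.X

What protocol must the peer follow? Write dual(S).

?Str.?Int.rec X.?Unit.?Str.X

!Str → ?Str
  !Int → ?Int
    rec X → rec X  (μ self-dual)
      !Unit → ?Unit
        !Str → ?Str
          X ↦ X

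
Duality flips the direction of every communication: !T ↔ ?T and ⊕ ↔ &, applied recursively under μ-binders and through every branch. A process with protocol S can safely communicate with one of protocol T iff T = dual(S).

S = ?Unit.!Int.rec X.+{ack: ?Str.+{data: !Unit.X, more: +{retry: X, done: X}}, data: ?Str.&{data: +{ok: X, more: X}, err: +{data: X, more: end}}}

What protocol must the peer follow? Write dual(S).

!Unit.?Int.rec X.&{ack: !Str.&{data: ?Unit.X, more: &{retry: X, done: X}}, data: !Str.+{data: &{ok: X, more: X}, err: &{data: X, more: end}}}

?Unit → !Unit
  !Int → ?Int
    rec X → rec X  (μ self-dual)
      +{ack,data} → &{ack,data}  (internal→external)
        • ack:
          ?Str → !Str
            +{data,more} → &{data,more}  (internal→external)
              • data:
                !Unit → ?Unit
                  dual(X) = X
              • more:
                +{retry,done} → &{retry,done}  (internal→external)
                  • retry:
                    dual(X) = X
                  • done:
                    dual(X) = X
        • data:
          ?Str → !Str
            &{data,err} → +{data,err}  (offer→select)
              • data:
                +{ok,more} → &{ok,more}  (internal→external)
                  • ok:
                    dual(X) = X
                  • more:
                    dual(X) = X
              • err:
                +{data,more} → &{data,more}  (internal→external)
                  • data:
                    dual(X) = X
                  • more:
                    dual(end) = end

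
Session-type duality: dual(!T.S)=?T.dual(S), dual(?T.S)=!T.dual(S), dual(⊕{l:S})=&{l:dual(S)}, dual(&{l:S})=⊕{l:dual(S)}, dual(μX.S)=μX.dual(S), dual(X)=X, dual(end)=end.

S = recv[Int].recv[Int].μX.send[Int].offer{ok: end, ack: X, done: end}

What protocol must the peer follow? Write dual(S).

recv[Int] ↦ send[Int]
  recv[Int] ↦ send[Int]
    μX ↦ μX  (μ self-dual)
      send[Int] ↦ recv[Int]
        offer{ok,ack,done} ↦ select{ok,ack,done}  (offer→select)
          [ok]
            end ↦ end
          [ack]
            X ↦ X
          [done]
            end ↦ end

send[Int].send[Int].μX.recv[Int].select{ok: end, ack: X, done: end}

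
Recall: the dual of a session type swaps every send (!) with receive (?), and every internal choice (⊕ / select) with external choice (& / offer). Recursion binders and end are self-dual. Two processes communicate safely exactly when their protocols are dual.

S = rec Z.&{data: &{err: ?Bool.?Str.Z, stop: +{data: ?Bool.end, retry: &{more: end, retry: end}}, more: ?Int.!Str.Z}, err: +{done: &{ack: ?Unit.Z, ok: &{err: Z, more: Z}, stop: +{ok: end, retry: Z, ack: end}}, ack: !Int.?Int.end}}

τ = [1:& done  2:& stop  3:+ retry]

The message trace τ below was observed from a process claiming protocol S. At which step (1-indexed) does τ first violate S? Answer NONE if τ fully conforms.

[1] got & done, protocol expects & data or & err  ✗

1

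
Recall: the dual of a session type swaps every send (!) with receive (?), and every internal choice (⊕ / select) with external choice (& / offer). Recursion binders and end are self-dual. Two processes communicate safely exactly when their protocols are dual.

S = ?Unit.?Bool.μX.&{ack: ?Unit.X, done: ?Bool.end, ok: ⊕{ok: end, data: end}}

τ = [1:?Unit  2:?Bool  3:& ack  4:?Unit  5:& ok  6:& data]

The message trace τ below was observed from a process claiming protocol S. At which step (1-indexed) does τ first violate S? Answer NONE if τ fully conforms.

6

@1 ?Unit  ✓  residual = ?Bool.μX.…
@2 ?Bool  ✓  residual = μX.…
@3 & ack  ✓  residual = ?Unit.μX.…
@4 ?Unit  ✓  residual = μX.…
@5 & ok  ✓  residual = ⊕{ok: end, data: end}
@6 got & data, protocol expects ⊕ ok or ⊕ data  ✗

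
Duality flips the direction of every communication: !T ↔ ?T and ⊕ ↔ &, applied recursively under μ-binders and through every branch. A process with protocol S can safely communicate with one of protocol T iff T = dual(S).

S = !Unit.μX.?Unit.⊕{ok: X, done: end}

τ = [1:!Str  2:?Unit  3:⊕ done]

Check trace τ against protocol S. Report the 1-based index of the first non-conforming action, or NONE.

step 1: got !Str, protocol expects !Unit  ✗

1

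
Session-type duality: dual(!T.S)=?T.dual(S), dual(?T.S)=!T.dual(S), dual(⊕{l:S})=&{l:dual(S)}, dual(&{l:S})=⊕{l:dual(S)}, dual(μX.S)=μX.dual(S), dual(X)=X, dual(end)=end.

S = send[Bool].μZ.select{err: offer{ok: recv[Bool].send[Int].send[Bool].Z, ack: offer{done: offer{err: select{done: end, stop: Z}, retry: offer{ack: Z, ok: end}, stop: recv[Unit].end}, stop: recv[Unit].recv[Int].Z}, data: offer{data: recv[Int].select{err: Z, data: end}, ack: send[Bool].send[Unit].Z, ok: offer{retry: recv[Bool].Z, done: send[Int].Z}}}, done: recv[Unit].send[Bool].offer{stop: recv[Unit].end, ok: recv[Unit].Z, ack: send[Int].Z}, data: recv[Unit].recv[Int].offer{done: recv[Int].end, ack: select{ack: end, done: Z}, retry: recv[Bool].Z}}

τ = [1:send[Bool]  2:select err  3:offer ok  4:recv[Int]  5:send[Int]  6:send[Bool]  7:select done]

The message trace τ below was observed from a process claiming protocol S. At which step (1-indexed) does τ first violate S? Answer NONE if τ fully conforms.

4

@1 send[Bool]  ✓  state: μZ.…
@2 select err  ✓  state: offer{ok: recv[Bool].send[Int].send[Bool].μZ.…, ack: offer{done: offer{err: select{done: end, stop: μZ.…}, retry: offer{ack: μZ.…, ok: end}, stop: recv[Unit].end}, stop: recv[Unit].recv[Int].μZ.…}, data: offer{data: recv[Int].select{err: μZ.…, data: end}, ack: send[Bool].send[Unit].μZ.…, ok: offer{retry: recv[Bool].μZ.…, done: send[Int].μZ.…}}}
@3 offer ok  ✓  state: recv[Bool].send[Int].send[Bool].μZ.…
@4 got recv[Int], protocol expects recv[Bool]  ✗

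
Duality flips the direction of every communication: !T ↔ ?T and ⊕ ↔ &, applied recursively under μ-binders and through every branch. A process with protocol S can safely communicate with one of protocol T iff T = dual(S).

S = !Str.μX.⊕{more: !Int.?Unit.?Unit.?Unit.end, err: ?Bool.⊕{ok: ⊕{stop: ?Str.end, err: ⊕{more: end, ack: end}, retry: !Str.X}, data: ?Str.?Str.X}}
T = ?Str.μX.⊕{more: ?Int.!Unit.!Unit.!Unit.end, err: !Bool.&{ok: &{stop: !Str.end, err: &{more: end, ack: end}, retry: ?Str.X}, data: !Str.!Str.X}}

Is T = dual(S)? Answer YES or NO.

!Str vs ?Str  match
  μX vs μX  match (μ self-dual)
    ⊕{more,err} vs ⊕{more,err}  ✗ choice polarity not flipped — not dual

NO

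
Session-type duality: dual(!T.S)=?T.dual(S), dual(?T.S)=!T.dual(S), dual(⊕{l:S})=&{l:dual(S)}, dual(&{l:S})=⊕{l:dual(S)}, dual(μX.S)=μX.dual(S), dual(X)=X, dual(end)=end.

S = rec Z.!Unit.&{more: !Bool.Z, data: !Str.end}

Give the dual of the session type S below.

rec Z = rec Z  (binder kept)
  !Unit = ?Unit
    &{more,data} = +{more,data}  (external→internal)
      case more:
        !Bool = ?Bool
          dual(Z) = Z
      case data:
        !Str = ?Str
          dual(end) = end

rec Z.?Unit.+{more: ?Bool.Z, data: ?Str.end}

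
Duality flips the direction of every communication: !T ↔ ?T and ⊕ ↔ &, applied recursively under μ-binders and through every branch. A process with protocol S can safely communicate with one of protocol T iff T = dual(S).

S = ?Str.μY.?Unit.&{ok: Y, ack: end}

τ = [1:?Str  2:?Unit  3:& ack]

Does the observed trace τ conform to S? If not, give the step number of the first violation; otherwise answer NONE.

[1] ?Str  ok  residual = μY.…
[2] ?Unit  ok  residual = &{ok: μY.…, ack: end}
[3] & ack  ok  residual = end
trace exhausted — no violation

NONE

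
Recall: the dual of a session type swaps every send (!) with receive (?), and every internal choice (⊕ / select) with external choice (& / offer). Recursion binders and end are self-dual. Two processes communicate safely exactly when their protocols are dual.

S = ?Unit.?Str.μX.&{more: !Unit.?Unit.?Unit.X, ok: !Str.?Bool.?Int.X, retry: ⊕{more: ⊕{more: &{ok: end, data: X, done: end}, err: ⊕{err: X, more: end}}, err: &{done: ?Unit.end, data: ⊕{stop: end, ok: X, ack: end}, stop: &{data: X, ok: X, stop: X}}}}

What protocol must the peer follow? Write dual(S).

!Unit.!Str.μX.⊕{more: ?Unit.!Unit.!Unit.X, ok: ?Str.!Bool.!Int.X, retry: &{more: &{more: ⊕{ok: end, data: X, done: end}, err: &{err: X, more: end}}, err: ⊕{done: !Unit.end, data: &{stop: end, ok: X, ack: end}, stop: ⊕{data: X, ok: X, stop: X}}}}

?Unit = !Unit
  ?Str = !Str
    μX = μX  (binder kept)
      &{more,ok,retry} = ⊕{more,ok,retry}  (&→⊕)
        [more]
          !Unit = ?Unit
            ?Unit = !Unit
              ?Unit = !Unit
                X ↦ X
        [ok]
          !Str = ?Str
            ?Bool = !Bool
              ?Int = !Int
                X ↦ X
        [retry]
          ⊕{more,err} = &{more,err}  (internal→external)
            [more]
              ⊕{more,err} = &{more,err}  (internal→external)
                [more]
                  &{ok,data,done} = ⊕{ok,data,done}  (&→⊕)
                    [ok]
                      end ↦ end
                    [data]
                      X ↦ X
                    [done]
                      end ↦ end
                [err]
                  ⊕{err,more} = &{err,more}  (internal→external)
                    [err]
                      X ↦ X
                    [more]
                      end ↦ end
            [err]
              &{done,data,stop} = ⊕{done,data,stop}  (&→⊕)
                [done]
                  ?Unit = !Unit
                    end ↦ end
                [data]
                  ⊕{stop,ok,ack} = &{stop,ok,ack}  (internal→external)
                    [stop]
                      end ↦ end
                    [ok]
                      X ↦ X
                    [ack]
                      end ↦ end
                [stop]
                  &{data,ok,stop} = ⊕{data,ok,stop}  (&→⊕)
                    [data]
                      X ↦ X
                    [ok]
                      X ↦ X
                    [stop]
                      X ↦ X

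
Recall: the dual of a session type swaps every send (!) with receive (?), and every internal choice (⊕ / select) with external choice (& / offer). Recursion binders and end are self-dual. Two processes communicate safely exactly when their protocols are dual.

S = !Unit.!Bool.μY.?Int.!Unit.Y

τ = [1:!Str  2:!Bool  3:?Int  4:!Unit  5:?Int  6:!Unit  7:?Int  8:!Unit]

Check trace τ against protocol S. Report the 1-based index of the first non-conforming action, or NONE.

[1] got !Str, protocol expects !Unit  ✗

1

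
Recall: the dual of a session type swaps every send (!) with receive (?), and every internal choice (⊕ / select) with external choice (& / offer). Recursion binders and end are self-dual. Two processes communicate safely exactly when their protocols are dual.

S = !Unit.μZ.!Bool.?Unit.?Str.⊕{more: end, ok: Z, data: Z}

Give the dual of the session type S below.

?Unit.μZ.?Bool.!Unit.!Str.&{more: end, ok: Z, data: Z}

!Unit → ?Unit
  μZ → μZ  (rec unchanged)
    !Bool → ?Bool
      ?Unit → !Unit
        ?Str → !Str
          ⊕{more,ok,data} → &{more,ok,data}  (internal→external)
            • more:
              end ↦ end
            • ok:
              Z ↦ Z
            • data:
              Z ↦ Z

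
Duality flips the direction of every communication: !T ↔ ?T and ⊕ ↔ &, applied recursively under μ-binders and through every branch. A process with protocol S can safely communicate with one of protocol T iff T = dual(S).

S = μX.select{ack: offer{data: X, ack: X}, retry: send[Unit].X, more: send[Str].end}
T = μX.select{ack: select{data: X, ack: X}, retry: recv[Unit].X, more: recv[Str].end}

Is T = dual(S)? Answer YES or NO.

NO

μX ‖ μX  ok (μ self-dual)
  select{ack,retry,more} ‖ select{ack,retry,more}  ✗ choice polarity not flipped — not dual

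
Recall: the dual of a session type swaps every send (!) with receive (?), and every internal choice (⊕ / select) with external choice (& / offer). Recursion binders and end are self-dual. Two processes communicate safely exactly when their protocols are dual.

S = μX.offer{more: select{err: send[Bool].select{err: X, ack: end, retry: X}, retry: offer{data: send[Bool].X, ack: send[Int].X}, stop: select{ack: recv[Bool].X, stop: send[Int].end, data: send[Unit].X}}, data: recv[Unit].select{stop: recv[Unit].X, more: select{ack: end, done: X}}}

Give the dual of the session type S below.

μX.select{more: offer{err: recv[Bool].offer{err: X, ack: end, retry: X}, retry: select{data: recv[Bool].X, ack: recv[Int].X}, stop: offer{ack: send[Bool].X, stop: recv[Int].end, data: recv[Unit].X}}, data: send[Unit].offer{stop: send[Unit].X, more: offer{ack: end, done: X}}}

μX ↦ μX  (binder kept)
  offer{more,data} ↦ select{more,data}  (offer→select)
    case more:
      select{err,retry,stop} ↦ offer{err,retry,stop}  (⊕→&)
        case err:
          send[Bool] ↦ recv[Bool]
            select{err,ack,retry} ↦ offer{err,ack,retry}  (⊕→&)
              case err:
                X ↦ X
              case ack:
                end ↦ end
              case retry:
                X ↦ X
        case retry:
          offer{data,ack} ↦ select{data,ack}  (offer→select)
            case data:
              send[Bool] ↦ recv[Bool]
                X ↦ X
            case ack:
              send[Int] ↦ recv[Int]
                X ↦ X
        case stop:
          select{ack,stop,data} ↦ offer{ack,stop,data}  (⊕→&)
            case ack:
              recv[Bool] ↦ send[Bool]
                X ↦ X
            case stop:
              send[Int] ↦ recv[Int]
                end ↦ end
            case data:
              send[Unit] ↦ recv[Unit]
                X ↦ X
    case data:
      recv[Unit] ↦ send[Unit]
        select{stop,more} ↦ offer{stop,more}  (⊕→&)
          case stop:
            recv[Unit] ↦ send[Unit]
              X ↦ X
          case more:
            select{ack,done} ↦ offer{ack,done}  (⊕→&)
              case ack:
                end ↦ end
              case done:
                X ↦ X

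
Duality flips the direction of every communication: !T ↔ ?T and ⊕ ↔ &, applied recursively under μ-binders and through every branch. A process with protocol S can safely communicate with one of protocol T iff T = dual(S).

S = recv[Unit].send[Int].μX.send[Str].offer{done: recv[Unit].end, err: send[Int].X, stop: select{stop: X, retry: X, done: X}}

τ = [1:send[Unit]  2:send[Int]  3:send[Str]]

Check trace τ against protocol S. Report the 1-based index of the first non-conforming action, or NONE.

@1 got send[Unit], protocol expects recv[Unit]  ✗

1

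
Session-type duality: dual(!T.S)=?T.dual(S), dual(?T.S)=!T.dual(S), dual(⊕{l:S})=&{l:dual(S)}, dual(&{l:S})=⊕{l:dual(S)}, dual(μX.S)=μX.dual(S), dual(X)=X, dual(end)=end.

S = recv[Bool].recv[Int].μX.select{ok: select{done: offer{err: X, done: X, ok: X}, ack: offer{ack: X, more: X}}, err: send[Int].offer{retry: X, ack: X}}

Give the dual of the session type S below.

send[Bool].send[Int].μX.offer{ok: offer{done: select{err: X, done: X, ok: X}, ack: select{ack: X, more: X}}, err: recv[Int].select{retry: X, ack: X}}

recv[Bool] = send[Bool]
  recv[Int] = send[Int]
    μX = μX  (binder kept)
      select{ok,err} = offer{ok,err}  (select→offer)
        case ok:
          select{done,ack} = offer{done,ack}  (select→offer)
            case done:
              offer{err,done,ok} = select{err,done,ok}  (&→⊕)
                case err:
                  dual(X) = X
                case done:
                  dual(X) = X
                case ok:
                  dual(X) = X
            case ack:
              offer{ack,more} = select{ack,more}  (&→⊕)
                case ack:
                  dual(X) = X
                case more:
                  dual(X) = X
        case err:
          send[Int] = recv[Int]
            offer{retry,ack} = select{retry,ack}  (&→⊕)
              case retry:
                dual(X) = X
              case ack:
                dual(X) = X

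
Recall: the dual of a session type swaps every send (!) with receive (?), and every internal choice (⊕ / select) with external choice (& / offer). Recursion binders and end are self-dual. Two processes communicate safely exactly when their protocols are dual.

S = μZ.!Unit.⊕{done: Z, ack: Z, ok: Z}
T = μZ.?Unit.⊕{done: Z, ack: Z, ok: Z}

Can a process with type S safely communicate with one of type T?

NO

μZ ‖ μZ  match (binder kept)
  !Unit ‖ ?Unit  match
    ⊕{done,ack,ok} ‖ ⊕{done,ack,ok}  ✗ choice polarity not flipped — not dual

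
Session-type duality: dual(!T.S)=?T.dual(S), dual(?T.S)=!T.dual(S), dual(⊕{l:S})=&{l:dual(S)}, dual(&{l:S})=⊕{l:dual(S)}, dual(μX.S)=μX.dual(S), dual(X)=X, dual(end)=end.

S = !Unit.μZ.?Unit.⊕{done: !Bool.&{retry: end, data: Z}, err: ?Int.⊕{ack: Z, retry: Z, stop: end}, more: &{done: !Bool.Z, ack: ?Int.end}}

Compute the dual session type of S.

?Unit.μZ.!Unit.&{done: ?Bool.⊕{retry: end, data: Z}, err: !Int.&{ack: Z, retry: Z, stop: end}, more: ⊕{done: ?Bool.Z, ack: !Int.end}}

!Unit → ?Unit
  μZ → μZ  (rec unchanged)
    ?Unit → !Unit
      ⊕{done,err,more} → &{done,err,more}  (select→offer)
        [done]
          !Bool → ?Bool
            &{retry,data} → ⊕{retry,data}  (&→⊕)
              [retry]
                dual(end) = end
              [data]
                dual(Z) = Z
        [err]
          ?Int → !Int
            ⊕{ack,retry,stop} → &{ack,retry,stop}  (select→offer)
              [ack]
                dual(Z) = Z
              [retry]
                dual(Z) = Z
              [stop]
                dual(end) = end
        [more]
          &{done,ack} → ⊕{done,ack}  (&→⊕)
            [done]
              !Bool → ?Bool
                dual(Z) = Z
            [ack]
              ?Int → !Int
                dual(end) = end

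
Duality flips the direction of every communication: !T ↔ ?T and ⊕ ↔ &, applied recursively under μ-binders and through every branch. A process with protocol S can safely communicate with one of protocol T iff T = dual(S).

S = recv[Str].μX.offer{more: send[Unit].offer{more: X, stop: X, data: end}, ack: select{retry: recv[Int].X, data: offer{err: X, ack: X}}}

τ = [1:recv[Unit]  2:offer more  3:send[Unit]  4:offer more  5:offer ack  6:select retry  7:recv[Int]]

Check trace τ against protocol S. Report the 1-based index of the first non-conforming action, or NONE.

1

step 1: got recv[Unit], protocol expects recv[Str]  ✗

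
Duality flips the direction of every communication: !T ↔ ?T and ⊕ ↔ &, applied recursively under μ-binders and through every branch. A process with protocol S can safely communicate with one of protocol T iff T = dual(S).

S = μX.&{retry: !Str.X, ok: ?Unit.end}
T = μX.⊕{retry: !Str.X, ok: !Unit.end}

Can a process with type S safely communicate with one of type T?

NO

μX vs μX  ✓ (rec unchanged)
  &{retry,ok} vs ⊕{retry,ok}  ✓ same labels
    [retry]
      !Str vs !Str  ✗ same direction on both sides — not dual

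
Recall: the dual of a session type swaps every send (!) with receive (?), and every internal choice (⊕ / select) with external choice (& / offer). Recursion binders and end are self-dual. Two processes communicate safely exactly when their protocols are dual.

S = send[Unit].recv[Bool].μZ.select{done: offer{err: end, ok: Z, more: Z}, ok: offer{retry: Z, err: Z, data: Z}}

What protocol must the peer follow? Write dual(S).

send[Unit] ↦ recv[Unit]
  recv[Bool] ↦ send[Bool]
    μZ ↦ μZ  (μ self-dual)
      select{done,ok} ↦ offer{done,ok}  (internal→external)
        case done:
          offer{err,ok,more} ↦ select{err,ok,more}  (&→⊕)
            case err:
              end ↦ end
            case ok:
              Z ↦ Z
            case more:
              Z ↦ Z
        case ok:
          offer{retry,err,data} ↦ select{retry,err,data}  (&→⊕)
            case retry:
              Z ↦ Z
            case err:
              Z ↦ Z
            case data:
              Z ↦ Z

recv[Unit].send[Bool].μZ.offer{done: select{err: end, ok: Z, more: Z}, ok: select{retry: Z, err: Z, data: Z}}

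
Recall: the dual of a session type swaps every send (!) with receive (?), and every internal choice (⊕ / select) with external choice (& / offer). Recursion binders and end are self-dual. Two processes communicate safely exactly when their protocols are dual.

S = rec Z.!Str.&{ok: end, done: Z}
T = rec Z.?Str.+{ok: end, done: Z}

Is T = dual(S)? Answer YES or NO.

YES

rec Z vs rec Z  ok (μ self-dual)
  !Str vs ?Str  ok
    &{ok,done} vs +{ok,done}  ok label sets agree
      [ok]
        end vs end  ok
      [done]
        Z vs Z  ok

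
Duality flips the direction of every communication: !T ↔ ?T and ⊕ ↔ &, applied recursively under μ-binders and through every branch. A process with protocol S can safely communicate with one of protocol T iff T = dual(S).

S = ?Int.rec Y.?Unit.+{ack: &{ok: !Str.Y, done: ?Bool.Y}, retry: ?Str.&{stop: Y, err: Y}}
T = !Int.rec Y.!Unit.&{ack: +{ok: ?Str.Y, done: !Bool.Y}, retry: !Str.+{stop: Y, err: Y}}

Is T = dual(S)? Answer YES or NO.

?Int ‖ !Int  ok
  rec Y ‖ rec Y  ok (rec unchanged)
    ?Unit ‖ !Unit  ok
      +{ack,retry} ‖ &{ack,retry}  ok labels match
        • ack:
          &{ok,done} ‖ +{ok,done}  ok labels match
            • ok:
              !Str ‖ ?Str  ok
                Y ‖ Y  ok
            • done:
              ?Bool ‖ !Bool  ok
                Y ‖ Y  ok
        • retry:
          ?Str ‖ !Str  ok
            &{stop,err} ‖ +{stop,err}  ok labels match
              • stop:
                Y ‖ Y  ok
              • err:
                Y ‖ Y  ok

YES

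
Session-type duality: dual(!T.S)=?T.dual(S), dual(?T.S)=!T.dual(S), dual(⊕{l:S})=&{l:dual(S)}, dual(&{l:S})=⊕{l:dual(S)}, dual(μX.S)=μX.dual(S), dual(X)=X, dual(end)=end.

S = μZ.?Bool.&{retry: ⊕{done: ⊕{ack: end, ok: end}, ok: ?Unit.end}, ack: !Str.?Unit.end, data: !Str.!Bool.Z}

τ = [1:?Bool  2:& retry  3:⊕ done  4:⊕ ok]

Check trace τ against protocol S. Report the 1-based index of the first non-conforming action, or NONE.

NONE

@1 ?Bool  ✓  residual = &{retry: ⊕{done: ⊕{ack: end, ok: end}, ok: ?Unit.end}, ack: !Str.?Unit.end, data: !Str.!Bool.μZ.…}
@2 & retry  ✓  residual = ⊕{done: ⊕{ack: end, ok: end}, ok: ?Unit.end}
@3 ⊕ done  ✓  residual = ⊕{ack: end, ok: end}
@4 ⊕ ok  ✓  residual = end
trace exhausted — no violation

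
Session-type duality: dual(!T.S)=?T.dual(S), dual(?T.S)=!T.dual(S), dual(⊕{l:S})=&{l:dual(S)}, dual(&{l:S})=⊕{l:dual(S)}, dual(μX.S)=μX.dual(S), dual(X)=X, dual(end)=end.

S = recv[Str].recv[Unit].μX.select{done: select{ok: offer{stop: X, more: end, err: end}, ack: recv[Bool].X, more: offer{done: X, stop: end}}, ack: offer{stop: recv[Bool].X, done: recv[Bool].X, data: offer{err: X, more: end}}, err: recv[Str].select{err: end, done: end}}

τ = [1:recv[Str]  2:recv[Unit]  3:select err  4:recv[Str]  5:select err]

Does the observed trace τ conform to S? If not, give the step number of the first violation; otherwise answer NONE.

step 1: recv[Str]  match  cont: recv[Unit].μX.…
step 2: recv[Unit]  match  cont: μX.…
step 3: select err  match  cont: recv[Str].select{err: end, done: end}
step 4: recv[Str]  match  cont: select{err: end, done: end}
step 5: select err  match  cont: end
trace exhausted — no violation

NONE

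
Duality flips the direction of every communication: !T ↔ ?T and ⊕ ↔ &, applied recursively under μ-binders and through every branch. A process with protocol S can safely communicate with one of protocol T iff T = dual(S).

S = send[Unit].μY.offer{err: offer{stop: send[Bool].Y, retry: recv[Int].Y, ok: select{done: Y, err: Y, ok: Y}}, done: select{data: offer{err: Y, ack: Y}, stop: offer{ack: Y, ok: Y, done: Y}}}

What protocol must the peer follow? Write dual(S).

send[Unit] = recv[Unit]
  μY = μY  (μ self-dual)
    offer{err,done} = select{err,done}  (&→⊕)
      • err:
        offer{stop,retry,ok} = select{stop,retry,ok}  (&→⊕)
          • stop:
            send[Bool] = recv[Bool]
              dual(Y) = Y
          • retry:
            recv[Int] = send[Int]
              dual(Y) = Y
          • ok:
            select{done,err,ok} = offer{done,err,ok}  (⊕→&)
              • done:
                dual(Y) = Y
              • err:
                dual(Y) = Y
              • ok:
                dual(Y) = Y
      • done:
        select{data,stop} = offer{data,stop}  (⊕→&)
          • data:
            offer{err,ack} = select{err,ack}  (&→⊕)
              • err:
                dual(Y) = Y
              • ack:
                dual(Y) = Y
          • stop:
            offer{ack,ok,done} = select{ack,ok,done}  (&→⊕)
              • ack:
                dual(Y) = Y
              • ok:
                dual(Y) = Y
              • done:
                dual(Y) = Y

recv[Unit].μY.select{err: select{stop: recv[Bool].Y, retry: send[Int].Y, ok: offer{done: Y, err: Y, ok: Y}}, done: offer{data: select{err: Y, ack: Y}, stop: select{ack: Y, ok: Y, done: Y}}}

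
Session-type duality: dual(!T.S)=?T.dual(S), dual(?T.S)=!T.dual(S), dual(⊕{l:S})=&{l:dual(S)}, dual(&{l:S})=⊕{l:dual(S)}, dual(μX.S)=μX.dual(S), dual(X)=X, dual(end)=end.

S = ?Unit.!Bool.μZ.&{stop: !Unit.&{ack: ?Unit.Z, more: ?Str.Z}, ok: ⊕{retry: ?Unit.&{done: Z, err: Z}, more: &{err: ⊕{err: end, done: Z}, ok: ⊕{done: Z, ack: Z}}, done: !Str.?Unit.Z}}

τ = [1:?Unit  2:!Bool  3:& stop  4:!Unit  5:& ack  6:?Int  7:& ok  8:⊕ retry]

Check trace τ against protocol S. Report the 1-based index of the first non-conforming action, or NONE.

[1] ?Unit  ok  state: !Bool.μZ.…
[2] !Bool  ok  state: μZ.…
[3] & stop  ok  state: !Unit.&{ack: ?Unit.μZ.…, more: ?Str.μZ.…}
[4] !Unit  ok  state: &{ack: ?Unit.μZ.…, more: ?Str.μZ.…}
[5] & ack  ok  state: ?Unit.μZ.…
[6] got ?Int, protocol expects ?Unit  ✗

6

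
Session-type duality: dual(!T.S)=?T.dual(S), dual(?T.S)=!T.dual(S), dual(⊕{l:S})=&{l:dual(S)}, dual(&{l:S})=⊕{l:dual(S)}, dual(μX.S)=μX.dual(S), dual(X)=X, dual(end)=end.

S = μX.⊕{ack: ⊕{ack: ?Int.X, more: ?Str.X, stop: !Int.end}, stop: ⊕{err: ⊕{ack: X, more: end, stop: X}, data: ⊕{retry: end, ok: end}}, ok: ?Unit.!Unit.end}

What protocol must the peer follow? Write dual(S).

μX.&{ack: &{ack: !Int.X, more: !Str.X, stop: ?Int.end}, stop: &{err: &{ack: X, more: end, stop: X}, data: &{retry: end, ok: end}}, ok: !Unit.?Unit.end}

μX ↦ μX  (rec unchanged)
  ⊕{ack,stop,ok} ↦ &{ack,stop,ok}  (select→offer)
    case ack:
      ⊕{ack,more,stop} ↦ &{ack,more,stop}  (select→offer)
        case ack:
          ?Int ↦ !Int
            dual(X) = X
        case more:
          ?Str ↦ !Str
            dual(X) = X
        case stop:
          !Int ↦ ?Int
            dual(end) = end
    case stop:
      ⊕{err,data} ↦ &{err,data}  (select→offer)
        case err:
          ⊕{ack,more,stop} ↦ &{ack,more,stop}  (select→offer)
            case ack:
              dual(X) = X
            case more:
              dual(end) = end
            case stop:
              dual(X) = X
        case data:
          ⊕{retry,ok} ↦ &{retry,ok}  (select→offer)
            case retry:
              dual(end) = end
            case ok:
              dual(end) = end
    case ok:
      ?Unit ↦ !Unit
        !Unit ↦ ?Unit
          dual(end) = end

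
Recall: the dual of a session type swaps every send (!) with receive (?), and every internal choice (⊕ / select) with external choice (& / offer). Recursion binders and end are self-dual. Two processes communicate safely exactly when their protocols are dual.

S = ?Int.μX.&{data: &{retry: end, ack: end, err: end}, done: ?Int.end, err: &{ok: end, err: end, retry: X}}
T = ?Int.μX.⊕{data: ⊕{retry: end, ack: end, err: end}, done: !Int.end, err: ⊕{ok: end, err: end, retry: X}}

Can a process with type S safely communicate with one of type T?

?Int | ?Int  ✗ same direction on both sides — not dual

NO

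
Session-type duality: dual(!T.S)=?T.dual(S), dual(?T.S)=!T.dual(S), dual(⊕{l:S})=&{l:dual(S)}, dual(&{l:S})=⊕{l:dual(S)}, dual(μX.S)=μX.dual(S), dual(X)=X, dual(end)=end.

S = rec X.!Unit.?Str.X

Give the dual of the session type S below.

rec X.?Unit.!Str.X

rec X → rec X  (μ self-dual)
  !Unit → ?Unit
    ?Str → !Str
      X self-dual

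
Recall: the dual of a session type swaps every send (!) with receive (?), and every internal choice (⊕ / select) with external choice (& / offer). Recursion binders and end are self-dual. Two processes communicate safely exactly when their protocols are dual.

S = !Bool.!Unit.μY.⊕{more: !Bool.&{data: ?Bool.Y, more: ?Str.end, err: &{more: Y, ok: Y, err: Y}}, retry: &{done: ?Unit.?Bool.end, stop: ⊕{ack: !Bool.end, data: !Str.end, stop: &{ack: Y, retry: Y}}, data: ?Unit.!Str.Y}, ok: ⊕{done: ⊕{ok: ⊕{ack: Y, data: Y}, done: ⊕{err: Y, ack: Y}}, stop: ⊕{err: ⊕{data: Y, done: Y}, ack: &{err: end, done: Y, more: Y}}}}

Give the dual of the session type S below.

!Bool ↦ ?Bool
  !Unit ↦ ?Unit
    μY ↦ μY  (binder kept)
      ⊕{more,retry,ok} ↦ &{more,retry,ok}  (⊕→&)
        case more:
          !Bool ↦ ?Bool
            &{data,more,err} ↦ ⊕{data,more,err}  (offer→select)
              case data:
                ?Bool ↦ !Bool
                  Y self-dual
              case more:
                ?Str ↦ !Str
                  end self-dual
              case err:
                &{more,ok,err} ↦ ⊕{more,ok,err}  (offer→select)
                  case more:
                    Y self-dual
                  case ok:
                    Y self-dual
                  case err:
                    Y self-dual
        case retry:
          &{done,stop,data} ↦ ⊕{done,stop,data}  (offer→select)
            case done:
              ?Unit ↦ !Unit
                ?Bool ↦ !Bool
                  end self-dual
            case stop:
              ⊕{ack,data,stop} ↦ &{ack,data,stop}  (⊕→&)
                case ack:
                  !Bool ↦ ?Bool
                    end self-dual
                case data:
                  !Str ↦ ?Str
                    end self-dual
                case stop:
                  &{ack,retry} ↦ ⊕{ack,retry}  (offer→select)
                    case ack:
                      Y self-dual
                    case retry:
                      Y self-dual
            case data:
              ?Unit ↦ !Unit
                !Str ↦ ?Str
                  Y self-dual
        case ok:
          ⊕{done,stop} ↦ &{done,stop}  (⊕→&)
            case done:
              ⊕{ok,done} ↦ &{ok,done}  (⊕→&)
                case ok:
                  ⊕{ack,data} ↦ &{ack,data}  (⊕→&)
                    case ack:
                      Y self-dual
                    case data:
                      Y self-dual
                case done:
                  ⊕{err,ack} ↦ &{err,ack}  (⊕→&)
                    case err:
                      Y self-dual
                    case ack:
                      Y self-dual
            case stop:
              ⊕{err,ack} ↦ &{err,ack}  (⊕→&)
                case err:
                  ⊕{data,done} ↦ &{data,done}  (⊕→&)
                    case data:
                      Y self-dual
                    case done:
                      Y self-dual
                case ack:
                  &{err,done,more} ↦ ⊕{err,done,more}  (offer→select)
                    case err:
                      end self-dual
                    case done:
                      Y self-dual
                    case more:
                      Y self-dual

?Bool.?Unit.μY.&{more: ?Bool.⊕{data: !Bool.Y, more: !Str.end, err: ⊕{more: Y, ok: Y, err: Y}}, retry: ⊕{done: !Unit.!Bool.end, stop: &{ack: ?Bool.end, data: ?Str.end, stop: ⊕{ack: Y, retry: Y}}, data: !Unit.?Str.Y}, ok: &{done: &{ok: &{ack: Y, data: Y}, done: &{err: Y, ack: Y}}, stop: &{err: &{data: Y, done: Y}, ack: ⊕{err: end, done: Y, more: Y}}}}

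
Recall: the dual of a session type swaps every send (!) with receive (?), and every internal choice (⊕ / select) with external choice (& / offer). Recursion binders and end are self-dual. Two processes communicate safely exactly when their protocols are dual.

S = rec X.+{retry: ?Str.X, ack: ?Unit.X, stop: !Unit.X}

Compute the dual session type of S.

rec X ↦ rec X  (binder kept)
  +{retry,ack,stop} ↦ &{retry,ack,stop}  (select→offer)
    • retry:
      ?Str ↦ !Str
        dual(X) = X
    • ack:
      ?Unit ↦ !Unit
        dual(X) = X
    • stop:
      !Unit ↦ ?Unit
        dual(X) = X

rec X.&{retry: !Str.X, ack: !Unit.X, stop: ?Unit.X}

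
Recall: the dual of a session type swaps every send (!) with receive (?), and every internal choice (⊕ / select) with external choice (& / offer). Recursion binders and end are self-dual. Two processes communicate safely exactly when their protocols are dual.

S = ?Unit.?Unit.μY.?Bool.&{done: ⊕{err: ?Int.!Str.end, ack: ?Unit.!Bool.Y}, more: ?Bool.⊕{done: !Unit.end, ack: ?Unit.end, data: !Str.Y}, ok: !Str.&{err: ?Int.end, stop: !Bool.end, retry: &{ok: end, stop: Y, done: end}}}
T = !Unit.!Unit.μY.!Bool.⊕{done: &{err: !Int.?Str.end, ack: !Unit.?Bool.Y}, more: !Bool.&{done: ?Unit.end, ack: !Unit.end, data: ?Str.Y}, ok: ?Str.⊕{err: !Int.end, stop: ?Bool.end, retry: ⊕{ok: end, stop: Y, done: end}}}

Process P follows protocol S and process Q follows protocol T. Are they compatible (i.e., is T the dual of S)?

?Unit vs !Unit  match
  ?Unit vs !Unit  match
    μY vs μY  match (rec unchanged)
      ?Bool vs !Bool  match
        &{done,more,ok} vs ⊕{done,more,ok}  match labels match
          case done:
            ⊕{err,ack} vs &{err,ack}  match labels match
              case err:
                ?Int vs !Int  match
                  !Str vs ?Str  match
                    end vs end  match
              case ack:
                ?Unit vs !Unit  match
                  !Bool vs ?Bool  match
                    Y vs Y  match
          case more:
            ?Bool vs !Bool  match
              ⊕{done,ack,data} vs &{done,ack,data}  match labels match
                case done:
                  !Unit vs ?Unit  match
                    end vs end  match
                case ack:
                  ?Unit vs !Unit  match
                    end vs end  match
                case data:
                  !Str vs ?Str  match
                    Y vs Y  match
          case ok:
            !Str vs ?Str  match
              &{err,stop,retry} vs ⊕{err,stop,retry}  match labels match
                case err:
                  ?Int vs !Int  match
                    end vs end  match
                case stop:
                  !Bool vs ?Bool  match
                    end vs end  match
                case retry:
                  &{ok,stop,done} vs ⊕{ok,stop,done}  match labels match
                    case ok:
                      end vs end  match
                    case stop:
                      Y vs Y  match
                    case done:
                      end vs end  match

YES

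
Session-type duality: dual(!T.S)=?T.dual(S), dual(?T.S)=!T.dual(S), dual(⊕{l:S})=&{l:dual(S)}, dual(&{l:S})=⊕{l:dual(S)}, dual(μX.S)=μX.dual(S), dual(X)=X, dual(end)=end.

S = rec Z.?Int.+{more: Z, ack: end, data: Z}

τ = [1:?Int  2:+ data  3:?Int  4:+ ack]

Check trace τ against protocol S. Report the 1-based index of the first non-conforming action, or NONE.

NONE

@1 ?Int  ok  now at +{more: rec Z.…, ack: end, data: rec Z.…}
@2 + data  ok  now at rec Z.…
@3 ?Int  ok  now at +{more: rec Z.…, ack: end, data: rec Z.…}
@4 + ack  ok  now at end
trace exhausted — no violation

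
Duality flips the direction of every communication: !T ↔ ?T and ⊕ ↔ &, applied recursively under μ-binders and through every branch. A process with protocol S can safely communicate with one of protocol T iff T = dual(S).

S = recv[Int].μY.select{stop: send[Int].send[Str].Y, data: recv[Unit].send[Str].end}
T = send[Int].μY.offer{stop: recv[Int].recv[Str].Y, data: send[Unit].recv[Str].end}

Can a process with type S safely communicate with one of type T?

recv[Int] vs send[Int]  ✓
  μY vs μY  ✓ (binder kept)
    select{stop,data} vs offer{stop,data}  ✓ same labels
      [stop]
        send[Int] vs recv[Int]  ✓
          send[Str] vs recv[Str]  ✓
            Y vs Y  ✓
      [data]
        recv[Unit] vs send[Unit]  ✓
          send[Str] vs recv[Str]  ✓
            end vs end  ✓

YES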